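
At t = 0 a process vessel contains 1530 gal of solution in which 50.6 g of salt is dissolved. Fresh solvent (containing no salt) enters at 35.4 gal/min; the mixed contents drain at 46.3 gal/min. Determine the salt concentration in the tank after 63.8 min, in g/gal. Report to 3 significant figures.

Let m(t) be the amount of salt. Volume: V(t) = V₀ + (Q_in − Q_out) t = 1530 − 10.900 t; V(63.8) = 834.58 gal.
Solute balance: dm/dt = 0 − Q_out C = −Q_out m/V(t).
Separate: dm/m = −Q_out dt/V(t) ⇒ ln(m/m₀) = −(Q_out/(Q_in−Q_out)) ln(V/V₀).
m = m₀ (V₀/V)^(Q_out/(Q_in−Q_out)) = 50.6 × (1530/834.58)^(-4.2477) = 3.8553 g.
C = m/V = 3.8553/834.58 = 0.0046194 g/gal.

0.00462 g/gal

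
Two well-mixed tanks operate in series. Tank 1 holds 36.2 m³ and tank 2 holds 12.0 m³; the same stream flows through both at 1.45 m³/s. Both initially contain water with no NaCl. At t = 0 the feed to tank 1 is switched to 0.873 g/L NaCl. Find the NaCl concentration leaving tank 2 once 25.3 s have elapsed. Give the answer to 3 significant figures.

Time constants: τᵢ = Vᵢ/Q for each well-mixed tank.
τ₁ = 36.2/1.45 = 24.966 s; τ₂ = 12.0/1.45 = 8.2759 s.
Tank 1: C₁ = C_in(1 − e^(−t/τ₁)). Tank 2 (τ₁ ≠ τ₂): C₂ = C_in[1 − (τ₁ e^(−t/τ₁) − τ₂ e^(−t/τ₂))/(τ₁ − τ₂)].
At t = 25.3: e^(−t/τ₁) = 0.36298, e^(−t/τ₂) = 0.047025.
C₂ = 0.873·[1 − (24.966·0.36298 − 8.2759·0.047025)/(16.690)] = 0.873·0.48034 = 0.41934 g/L.

0.419 g/L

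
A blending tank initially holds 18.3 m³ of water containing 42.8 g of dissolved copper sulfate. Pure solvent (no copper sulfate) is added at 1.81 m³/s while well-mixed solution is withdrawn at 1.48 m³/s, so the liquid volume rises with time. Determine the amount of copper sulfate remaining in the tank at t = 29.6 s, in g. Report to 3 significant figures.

6.29 g

Let m(t) be the amount of copper sulfate. Volume: V(t) = V₀ + (Q_in − Q_out) t = 18.3 + 0.33000 t; V(29.6) = 28.068 m³.
Species balance (pure solvent in): dm/dt = −Q_out · m/V(t).
Separate: dm/m = −Q_out dt/V(t) ⇒ ln(m/m₀) = −(Q_out/(Q_in−Q_out)) ln(V/V₀).
m = m₀ (V₀/V)^(Q_out/(Q_in−Q_out)) = 42.8 × (18.3/28.068)^(4.4848) = 6.2855 g.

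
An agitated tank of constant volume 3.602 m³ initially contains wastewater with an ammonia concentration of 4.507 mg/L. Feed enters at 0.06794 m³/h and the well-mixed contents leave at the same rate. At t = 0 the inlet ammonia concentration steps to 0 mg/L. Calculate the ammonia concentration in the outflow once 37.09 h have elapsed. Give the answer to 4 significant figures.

Species balance on the tank: V dC/dt = Q(C_in − C).
So dC/dt = (C_in − C)/τ with τ = V/Q = 3.602/0.06794 = 53.0174 h.
Solution: C(t) = C_in + (C₀ − C_in) e^(−t/τ).
C(37.09) = 0 + (4.507 − 0)·e^(−37.09/53.0174) = 0 + (4.50700)·0.496793 = 2.23905 mg/L.

2.239 mg/L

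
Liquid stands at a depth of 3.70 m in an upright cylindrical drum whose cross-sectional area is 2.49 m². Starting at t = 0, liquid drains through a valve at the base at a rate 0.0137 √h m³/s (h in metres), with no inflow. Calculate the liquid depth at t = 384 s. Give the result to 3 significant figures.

A dh/dt = −Q_out = −0.0137 √h.
This is separable: 2 d(√h)/dt = −0.0137/A, so √h = √h₀ − (0.0137/(2A)) t.
√h = √3.70 − 0.0137·384/(2·2.49) = 1.9235 − 1.0564 = 0.86715.
h = 0.86715² = 0.75195 m.

0.752 m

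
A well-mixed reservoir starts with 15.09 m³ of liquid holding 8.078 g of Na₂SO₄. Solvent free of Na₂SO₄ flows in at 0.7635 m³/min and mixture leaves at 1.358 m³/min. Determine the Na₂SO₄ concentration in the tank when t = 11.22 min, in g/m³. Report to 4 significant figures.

Let m(t) be the amount of Na₂SO₄. Volume: V(t) = V₀ + (Q_in − Q_out) t = 15.09 − 0.594500 t; V(11.22) = 8.41971 m³.
Species balance (pure solvent in): dm/dt = −Q_out · m/V(t).
Separate: dm/m = −Q_out dt/V(t) ⇒ ln(m/m₀) = −(Q_out/(Q_in−Q_out)) ln(V/V₀).
m = m₀ (V₀/V)^(Q_out/(Q_in−Q_out)) = 8.078 × (15.09/8.41971)^(-2.28427) = 2.13053 g.
C = m/V = 2.13053/8.41971 = 0.253041 g/m³.

0.2530 g/m³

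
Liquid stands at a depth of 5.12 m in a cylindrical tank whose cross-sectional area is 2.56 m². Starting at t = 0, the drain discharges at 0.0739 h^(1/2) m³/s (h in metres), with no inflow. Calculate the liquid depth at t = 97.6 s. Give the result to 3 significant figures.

0.729 m

Mass balance (ρ constant): A dh/dt = −0.0739 √h.
∫ h^(−1/2) dh = −(0.0739/A) ∫ dt, giving 2√h = 2√h₀ − (0.0739/A) t.
√h = √5.12 − 0.0739·97.6/(2·2.56) = 2.2627 − 1.4087 = 0.85402.
h = 0.85402² = 0.72936 m.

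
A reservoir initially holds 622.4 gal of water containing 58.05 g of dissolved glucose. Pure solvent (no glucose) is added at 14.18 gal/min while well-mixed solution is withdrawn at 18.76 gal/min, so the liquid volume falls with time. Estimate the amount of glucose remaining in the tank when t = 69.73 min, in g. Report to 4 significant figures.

Let m(t) be the amount of glucose. Volume: V(t) = V₀ + (Q_in − Q_out) t = 622.4 − 4.58000 t; V(69.73) = 303.037 gal.
Solute balance: dm/dt = 0 − Q_out C = −Q_out m/V(t).
dm/m = −Q_out dt/(V₀ − 4.58000 t); integrating gives ln(m/m₀) = −(Q_out/(Q_in−Q_out)) ln(V/V₀).
m = m₀ (V₀/V)^(Q_out/(Q_in−Q_out)) = 58.05 × (622.4/303.037)^(-4.09607) = 3.04421 g.

3.044 g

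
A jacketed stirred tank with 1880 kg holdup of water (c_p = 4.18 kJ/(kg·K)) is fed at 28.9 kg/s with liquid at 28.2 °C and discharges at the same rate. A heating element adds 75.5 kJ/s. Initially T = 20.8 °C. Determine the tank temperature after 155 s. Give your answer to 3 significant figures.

Energy balance: M c_p dT/dt = ṁ c_p (T_in − T) + 75.5.
Rearrange: dT/dt = (T_ss − T)/τ with τ = M/ṁ = 65.052 s and T_ss = T_in + Q̇/(ṁ c_p) = 28.825 °C.
Integrating: T(t) = T_ss + (T₀ − T_ss) e^(−t/τ).
T(155) = 28.825 + (-8.0250)·e^(−155/65.052) = 28.825 + (-8.0250)·0.092300 = 28.084 °C.

28.1 °C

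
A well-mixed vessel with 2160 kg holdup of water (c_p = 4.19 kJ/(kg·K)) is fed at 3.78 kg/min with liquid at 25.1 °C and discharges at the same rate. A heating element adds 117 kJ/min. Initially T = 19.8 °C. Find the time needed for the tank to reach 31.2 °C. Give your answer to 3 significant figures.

M c_p dT/dt = ṁ c_p (T_in − T) + Q̇.
τ = M/ṁ = 571.43 min; T_ss = T_in + Q̇/(ṁ c_p) = 32.487 °C.
T(t) = T_ss + (T₀ − T_ss) e^(−t/τ). Set T = 31.2:
e^(−t/τ) = (31.2 − 32.487)/(19.8 − 32.487) = 0.10146
t = −571.43 · ln(0.10146) = 1307.5 min.

1310 min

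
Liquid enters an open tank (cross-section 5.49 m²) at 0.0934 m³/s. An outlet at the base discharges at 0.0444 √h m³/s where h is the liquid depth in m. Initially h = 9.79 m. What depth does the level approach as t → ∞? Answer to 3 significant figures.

4.43 m

Accumulation of liquid (constant cross-section A): A dh/dt = Q_in − 0.0444 √h. At steady state dh/dt = 0:
Q_in = 0.0444 √h_ss ⇒ √h_ss = 0.0934/0.0444 = 2.1036.
h_ss = 2.1036² = 4.4251 m. (Since h₀ = 9.79 m > h_ss, the level will fall toward this value.)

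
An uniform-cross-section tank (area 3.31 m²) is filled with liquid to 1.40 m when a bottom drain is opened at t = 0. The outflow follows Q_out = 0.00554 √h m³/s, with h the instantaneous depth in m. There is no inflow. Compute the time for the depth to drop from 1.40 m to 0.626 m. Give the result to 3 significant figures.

Volume balance on the tank: A dh/dt = −0.00554 √h.
∫ h^(−1/2) dh = −(0.00554/A) ∫ dt, giving 2√h = 2√h₀ − (0.00554/A) t.
t = 2A(√h₀ − √h)/0.00554 = 2·3.31·(√1.40 − √0.626)/0.00554
  = 6.6200 × (1.1832 − 0.79120) / 0.00554 = 468.44 s.

468 s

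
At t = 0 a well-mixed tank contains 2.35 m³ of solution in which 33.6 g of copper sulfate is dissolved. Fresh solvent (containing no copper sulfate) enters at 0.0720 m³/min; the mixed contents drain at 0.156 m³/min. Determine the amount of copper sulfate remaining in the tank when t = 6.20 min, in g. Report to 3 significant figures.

Total volume: dV/dt = Q_in − Q_out = -0.084000 m³/min, so V(t) = 2.35 − 0.084000 t and V(6.20) = 1.8292 m³.
No copper sulfate enters, so dm/dt = −Q_out · (m/V).
Separate: dm/m = −Q_out dt/V(t) ⇒ ln(m/m₀) = −(Q_out/(Q_in−Q_out)) ln(V/V₀).
m = m₀ (V₀/V)^(Q_out/(Q_in−Q_out)) = 33.6 × (2.35/1.8292)^(-1.8571) = 21.099 g.

21.1 g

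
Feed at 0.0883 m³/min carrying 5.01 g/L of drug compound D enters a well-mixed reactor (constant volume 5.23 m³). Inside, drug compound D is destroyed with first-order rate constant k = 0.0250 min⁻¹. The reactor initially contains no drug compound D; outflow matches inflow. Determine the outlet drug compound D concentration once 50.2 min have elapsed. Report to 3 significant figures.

V dC/dt = Q(C_in − C) − k V C.
This is linear with rate a = Q/V + k = 0.041883 min⁻¹.
C_ss = Q C_in/(Q + kV) = 2.0196 g/L; C(t) = C_ss + (C₀ − C_ss) e^(−a t).
C(50.2) = 2.0196 + (-2.0196)·e^(−0.041883·50.2) = 2.0196 + (-2.0196)·0.12215 = 1.7729 g/L.

1.77 g/L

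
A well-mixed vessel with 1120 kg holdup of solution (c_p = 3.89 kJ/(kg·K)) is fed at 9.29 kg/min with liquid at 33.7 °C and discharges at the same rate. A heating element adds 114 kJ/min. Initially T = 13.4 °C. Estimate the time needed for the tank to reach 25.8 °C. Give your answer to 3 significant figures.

90.7 min

Unsteady energy balance on the tank contents: M c_p dT/dt = ṁ c_p (T_in − T) + 114.
τ = M/ṁ = 120.56 min; T_ss = T_in + Q̇/(ṁ c_p) = 36.855 °C.
T(t) = T_ss + (T₀ − T_ss) e^(−t/τ). Set T = 25.8:
e^(−t/τ) = (25.8 − 36.855)/(13.4 − 36.855) = 0.47132
t = −120.56 · ln(0.47132) = 90.688 min.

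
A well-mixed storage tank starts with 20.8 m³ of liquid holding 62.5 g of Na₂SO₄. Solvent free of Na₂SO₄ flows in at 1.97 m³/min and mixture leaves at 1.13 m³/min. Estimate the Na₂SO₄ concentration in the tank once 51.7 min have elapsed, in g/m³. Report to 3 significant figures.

Total volume: dV/dt = Q_in − Q_out = 0.84000 m³/min, so V(t) = 20.8 + 0.84000 t and V(51.7) = 64.228 m³.
Species balance (pure solvent in): dm/dt = −Q_out · m/V(t).
dm/m = −Q_out dt/(V₀ + 0.84000 t); integrating gives ln(m/m₀) = −(Q_out/(Q_in−Q_out)) ln(V/V₀).
m = m₀ (V₀/V)^(Q_out/(Q_in−Q_out)) = 62.5 × (20.8/64.228)^(1.3452) = 13.714 g.
C = m/V = 13.714/64.228 = 0.21352 g/m³.

0.214 g/m³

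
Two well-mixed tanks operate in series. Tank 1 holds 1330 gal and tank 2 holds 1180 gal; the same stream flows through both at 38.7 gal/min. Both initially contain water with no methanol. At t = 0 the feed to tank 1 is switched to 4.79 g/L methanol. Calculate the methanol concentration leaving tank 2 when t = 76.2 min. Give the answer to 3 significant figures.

Species balance on tank i: dCᵢ/dt = (Cᵢ₋₁ − Cᵢ)/τᵢ with τᵢ = Vᵢ/Q.
τ₁ = 1330/38.7 = 34.367 min; τ₂ = 1180/38.7 = 30.491 min.
Tank 1: C₁ = C_in(1 − e^(−t/τ₁)). Tank 2 (τ₁ ≠ τ₂): C₂ = C_in[1 − (τ₁ e^(−t/τ₁) − τ₂ e^(−t/τ₂))/(τ₁ − τ₂)].
At t = 76.2: e^(−t/τ₁) = 0.10891, e^(−t/τ₂) = 0.082159.
C₂ = 4.79·[1 − (34.367·0.10891 − 30.491·0.082159)/(3.8760)] = 4.79·0.68066 = 3.2604 g/L.

3.26 g/L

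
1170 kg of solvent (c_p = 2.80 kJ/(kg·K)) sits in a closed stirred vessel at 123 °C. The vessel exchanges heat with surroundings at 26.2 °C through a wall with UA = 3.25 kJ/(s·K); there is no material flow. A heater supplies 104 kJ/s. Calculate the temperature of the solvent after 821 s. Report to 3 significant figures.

86.9 °C

M c_p dT/dt = −UA(T − T_amb) + Q̇.
dT/dt = (T_ss − T)/τ with T_ss = T_amb + Q̇/UA = 26.2 + 104/3.25 = 58.200 °C, τ = M c_p/UA = 1170·2.80/3.25 = 1008.0 s.
Solution: T(t) = T_ss + (T₀ − T_ss) e^(−t/τ).
T(821) = 58.200 + (64.800)·0.44287 = 86.898 °C.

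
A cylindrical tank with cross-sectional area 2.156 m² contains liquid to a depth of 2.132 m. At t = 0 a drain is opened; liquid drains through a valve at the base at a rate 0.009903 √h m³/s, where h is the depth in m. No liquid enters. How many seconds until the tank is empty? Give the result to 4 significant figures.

635.8 s

With no inflow, A dh/dt = −0.009903 √h.
∫ h^(−1/2) dh = −(0.009903/A) ∫ dt, giving 2√h = 2√h₀ − (0.009903/A) t.
Tank is empty when √h = 0: t_empty = 2A√h₀/0.009903.
t_empty = 2·2.156·√2.132/0.009903 = 4.31200·1.46014/0.009903 = 635.778 s.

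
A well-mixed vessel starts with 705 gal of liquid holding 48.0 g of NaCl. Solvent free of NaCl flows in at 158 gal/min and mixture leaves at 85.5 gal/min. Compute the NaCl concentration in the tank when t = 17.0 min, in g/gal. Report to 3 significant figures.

Let m(t) be the amount of NaCl. Volume: V(t) = V₀ + (Q_in − Q_out) t = 705 + 72.500 t; V(17.0) = 1937.5 gal.
Solute balance: dm/dt = 0 − Q_out C = −Q_out m/V(t).
Separate: dm/m = −Q_out dt/V(t) ⇒ ln(m/m₀) = −(Q_out/(Q_in−Q_out)) ln(V/V₀).
m = m₀ (V₀/V)^(Q_out/(Q_in−Q_out)) = 48.0 × (705/1937.5)^(1.1793) = 14.570 g.
C = m/V = 14.570/1937.5 = 0.0075200 g/gal.

0.00752 g/gal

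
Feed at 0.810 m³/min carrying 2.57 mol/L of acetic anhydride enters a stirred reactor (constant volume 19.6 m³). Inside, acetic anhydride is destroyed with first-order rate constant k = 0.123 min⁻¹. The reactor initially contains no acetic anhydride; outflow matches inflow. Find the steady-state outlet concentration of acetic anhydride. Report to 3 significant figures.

Species balance: V dC/dt = Q C_in − Q C − k V C.
At steady state: 0 = Q C_in − (Q + kV) C_ss, so C_ss = Q C_in/(Q + kV).
C_ss = 0.810·2.57/(0.810 + 0.123·19.6) = 2.0817/3.2208 = 0.64633 mol/L.

0.646 mol/L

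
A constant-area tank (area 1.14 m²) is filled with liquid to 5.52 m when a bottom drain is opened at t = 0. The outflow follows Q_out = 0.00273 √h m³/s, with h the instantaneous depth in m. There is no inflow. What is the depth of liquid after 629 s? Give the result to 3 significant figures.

2.55 m

With no inflow, A dh/dt = −0.00273 √h.
This is separable: 2 d(√h)/dt = −0.00273/A, so √h = √h₀ − (0.00273/(2A)) t.
√h = √5.52 − 0.00273·629/(2·1.14) = 2.3495 − 0.75314 = 1.5963.
h = 1.5963² = 2.5482 m.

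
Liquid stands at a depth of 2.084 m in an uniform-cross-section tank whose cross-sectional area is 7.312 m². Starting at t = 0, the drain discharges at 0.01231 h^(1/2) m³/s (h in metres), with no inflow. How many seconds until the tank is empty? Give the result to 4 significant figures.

1715 s

Accumulation of liquid (constant cross-section A): A dh/dt = −0.01231 √h.
Separate and integrate: 2(√h − √h₀) = −(0.01231/A) t.
Tank is empty when √h = 0: t_empty = 2A√h₀/0.01231.
t_empty = 2·7.312·√2.084/0.01231 = 14.6240·1.44361/0.01231 = 1714.97 s.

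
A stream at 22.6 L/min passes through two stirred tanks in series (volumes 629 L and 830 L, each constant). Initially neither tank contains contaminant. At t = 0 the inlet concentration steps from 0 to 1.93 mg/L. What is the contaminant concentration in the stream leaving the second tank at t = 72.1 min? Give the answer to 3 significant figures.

1.26 mg/L

Time constants: τᵢ = Vᵢ/Q for each well-mixed tank.
τ₁ = 629/22.6 = 27.832 min; τ₂ = 830/22.6 = 36.726 min.
Solving the cascade with C₁(0)=C₂(0)=0 gives C₂(t) = C_in[1 − (τ₁ e^(−t/τ₁) − τ₂ e^(−t/τ₂))/(τ₁ − τ₂)].
At t = 72.1: e^(−t/τ₁) = 0.074978, e^(−t/τ₂) = 0.14041.
C₂ = 1.93·[1 − (27.832·0.074978 − 36.726·0.14041)/(-8.8938)] = 1.93·0.65484 = 1.2638 mg/L.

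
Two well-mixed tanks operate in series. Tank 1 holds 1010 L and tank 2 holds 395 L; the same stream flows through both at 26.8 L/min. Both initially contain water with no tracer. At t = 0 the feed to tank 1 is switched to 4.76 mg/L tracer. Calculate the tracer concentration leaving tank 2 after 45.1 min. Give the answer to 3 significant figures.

Each tank obeys Vᵢ dCᵢ/dt = Q(Cᵢ₋₁ − Cᵢ), so τᵢ = Vᵢ/Q.
τ₁ = 1010/26.8 = 37.687 min; τ₂ = 395/26.8 = 14.739 min.
Solving the cascade with C₁(0)=C₂(0)=0 gives C₂(t) = C_in[1 − (τ₁ e^(−t/τ₁) − τ₂ e^(−t/τ₂))/(τ₁ − τ₂)].
At t = 45.1: e^(−t/τ₁) = 0.30219, e^(−t/τ₂) = 0.046890.
C₂ = 4.76·[1 − (37.687·0.30219 − 14.739·0.046890)/(22.948)] = 4.76·0.53384 = 2.5411 mg/L.

2.54 mg/L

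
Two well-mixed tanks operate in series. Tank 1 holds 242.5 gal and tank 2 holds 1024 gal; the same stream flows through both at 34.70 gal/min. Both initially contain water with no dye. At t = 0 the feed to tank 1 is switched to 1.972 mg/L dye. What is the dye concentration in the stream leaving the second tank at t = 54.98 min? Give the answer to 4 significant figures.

1.571 mg/L

Time constants: τᵢ = Vᵢ/Q for each well-mixed tank.
τ₁ = 242.5/34.70 = 6.98847 min; τ₂ = 1024/34.70 = 29.5101 min.
Tank 1: C₁ = C_in(1 − e^(−t/τ₁)). Tank 2 (τ₁ ≠ τ₂): C₂ = C_in[1 − (τ₁ e^(−t/τ₁) − τ₂ e^(−t/τ₂))/(τ₁ − τ₂)].
At t = 54.98: e^(−t/τ₁) = 0.000383090, e^(−t/τ₂) = 0.155192.
C₂ = 1.972·[1 − (6.98847·0.000383090 − 29.5101·0.155192)/(-22.5216)] = 1.972·0.796771 = 1.57123 mg/L.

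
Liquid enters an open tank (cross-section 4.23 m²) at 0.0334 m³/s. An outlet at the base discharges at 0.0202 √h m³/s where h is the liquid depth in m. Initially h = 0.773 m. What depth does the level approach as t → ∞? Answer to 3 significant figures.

2.73 m

Level balance: A dh/dt = 0.0334 − 0.0202 √h. Setting dh/dt = 0:
Q_in = 0.0202 √h_ss ⇒ √h_ss = 0.0334/0.0202 = 1.6535.
h_ss = 1.6535² = 2.7339 m. (Since h₀ = 0.773 m < h_ss, the level will rise toward this value.)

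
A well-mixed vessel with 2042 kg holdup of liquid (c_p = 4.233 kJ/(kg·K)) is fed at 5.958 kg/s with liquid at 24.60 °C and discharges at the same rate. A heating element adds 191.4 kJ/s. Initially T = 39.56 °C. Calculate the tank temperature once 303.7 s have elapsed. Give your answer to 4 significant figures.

M c_p dT/dt = ṁ c_p (T_in − T) + Q̇.
τ = M/ṁ = 342.732 s; T_ss = T_in + Q̇/(ṁ c_p) = 24.60 + 191.4/(5.958·4.233) = 32.1892 °C.
This is linear first-order; T(t) = T_ss + (T₀ − T_ss) e^(−t/τ).
T(303.7) = 32.1892 + (7.37085)·e^(−303.7/342.732) = 32.1892 + (7.37085)·0.412255 = 35.2278 °C.

35.23 °C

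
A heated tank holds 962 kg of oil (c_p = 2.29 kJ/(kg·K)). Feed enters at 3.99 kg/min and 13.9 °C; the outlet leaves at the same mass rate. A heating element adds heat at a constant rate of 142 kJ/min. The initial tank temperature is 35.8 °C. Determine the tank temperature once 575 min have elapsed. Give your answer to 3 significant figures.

30.0 °C

Energy balance: M c_p dT/dt = ṁ c_p (T_in − T) + 142.
τ = M/ṁ = 241.10 min; T_ss = T_in + Q̇/(ṁ c_p) = 13.9 + 142/(3.99·2.29) = 29.441 °C.
T approaches T_ss exponentially: T(t) = T_ss + (T₀ − T_ss) e^(−t/τ).
T(575) = 29.441 + (6.3590)·e^(−575/241.10) = 29.441 + (6.3590)·0.092100 = 30.027 °C.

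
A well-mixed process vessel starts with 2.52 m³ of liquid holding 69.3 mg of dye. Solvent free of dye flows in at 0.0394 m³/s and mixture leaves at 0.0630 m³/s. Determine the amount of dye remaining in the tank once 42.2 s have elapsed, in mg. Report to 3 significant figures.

Let m(t) be the amount of dye. Volume: V(t) = V₀ + (Q_in − Q_out) t = 2.52 − 0.023600 t; V(42.2) = 1.5241 m³.
No dye enters, so dm/dt = −Q_out · (m/V).
Separate: dm/m = −Q_out dt/V(t) ⇒ ln(m/m₀) = −(Q_out/(Q_in−Q_out)) ln(V/V₀).
m = m₀ (V₀/V)^(Q_out/(Q_in−Q_out)) = 69.3 × (2.52/1.5241)^(-2.6695) = 18.102 mg.

18.1 mg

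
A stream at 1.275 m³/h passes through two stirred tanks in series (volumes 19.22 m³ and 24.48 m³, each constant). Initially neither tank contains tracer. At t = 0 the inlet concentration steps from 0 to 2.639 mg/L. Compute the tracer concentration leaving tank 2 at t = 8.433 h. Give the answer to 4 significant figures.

0.2341 mg/L

Species balance on tank i: dCᵢ/dt = (Cᵢ₋₁ − Cᵢ)/τᵢ with τᵢ = Vᵢ/Q.
τ₁ = 19.22/1.275 = 15.0745 h; τ₂ = 24.48/1.275 = 19.2000 h.
Solving the cascade with C₁(0)=C₂(0)=0 gives C₂(t) = C_in[1 − (τ₁ e^(−t/τ₁) − τ₂ e^(−t/τ₂))/(τ₁ − τ₂)].
At t = 8.433: e^(−t/τ₁) = 0.571540, e^(−t/τ₂) = 0.644540.
C₂ = 2.639·[1 − (15.0745·0.571540 − 19.2000·0.644540)/(-4.12549)] = 2.639·0.0887188 = 0.234129 mg/L.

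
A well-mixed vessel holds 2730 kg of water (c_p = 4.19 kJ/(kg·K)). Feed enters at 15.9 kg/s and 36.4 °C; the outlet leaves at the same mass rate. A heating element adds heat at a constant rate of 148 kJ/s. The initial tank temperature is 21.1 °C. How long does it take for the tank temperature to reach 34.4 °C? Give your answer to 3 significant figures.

Energy balance: M c_p dT/dt = ṁ c_p (T_in − T) + 148.
τ = M/ṁ = 171.70 s; T_ss = T_in + Q̇/(ṁ c_p) = 38.622 °C.
T(t) = T_ss + (T₀ − T_ss) e^(−t/τ). Set T = 34.4:
e^(−t/τ) = (34.4 − 38.622)/(21.1 − 38.622) = 0.24093
t = −171.70 · ln(0.24093) = 244.37 s.

244 s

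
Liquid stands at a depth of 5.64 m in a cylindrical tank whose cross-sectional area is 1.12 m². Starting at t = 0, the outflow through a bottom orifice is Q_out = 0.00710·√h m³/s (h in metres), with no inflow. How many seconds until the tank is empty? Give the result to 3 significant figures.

749 s

A dh/dt = −Q_out = −0.00710 √h.
∫ h^(−1/2) dh = −(0.00710/A) ∫ dt, giving 2√h = 2√h₀ − (0.00710/A) t.
Set h = 0: 2√h₀ = (0.00710/A) t_empty ⇒ t_empty = 2A√h₀/0.00710.
t_empty = 2·1.12·√5.64/0.00710 = 2.2400·2.3749/0.00710 = 749.25 s.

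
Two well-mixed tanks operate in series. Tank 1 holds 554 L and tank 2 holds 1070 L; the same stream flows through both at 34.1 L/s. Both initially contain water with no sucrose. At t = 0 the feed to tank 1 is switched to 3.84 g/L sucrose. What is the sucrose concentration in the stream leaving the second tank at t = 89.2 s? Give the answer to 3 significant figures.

3.39 g/L

Species balance on tank i: dCᵢ/dt = (Cᵢ₋₁ − Cᵢ)/τᵢ with τᵢ = Vᵢ/Q.
τ₁ = 554/34.1 = 16.246 s; τ₂ = 1070/34.1 = 31.378 s.
Solving the cascade with C₁(0)=C₂(0)=0 gives C₂(t) = C_in[1 − (τ₁ e^(−t/τ₁) − τ₂ e^(−t/τ₂))/(τ₁ − τ₂)].
At t = 89.2: e^(−t/τ₁) = 0.0041259, e^(−t/τ₂) = 0.058266.
C₂ = 3.84·[1 − (16.246·0.0041259 − 31.378·0.058266)/(-15.132)] = 3.84·0.88361 = 3.3930 g/L.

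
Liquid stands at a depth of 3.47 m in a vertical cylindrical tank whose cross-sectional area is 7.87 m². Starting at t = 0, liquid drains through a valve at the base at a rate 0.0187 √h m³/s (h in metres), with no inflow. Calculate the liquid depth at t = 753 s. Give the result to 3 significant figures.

0.937 m

A dh/dt = −Q_out = −0.0187 √h.
This is separable: 2 d(√h)/dt = −0.0187/A, so √h = √h₀ − (0.0187/(2A)) t.
√h = √3.47 − 0.0187·753/(2·7.87) = 1.8628 − 0.89461 = 0.96819.
h = 0.96819² = 0.93739 m.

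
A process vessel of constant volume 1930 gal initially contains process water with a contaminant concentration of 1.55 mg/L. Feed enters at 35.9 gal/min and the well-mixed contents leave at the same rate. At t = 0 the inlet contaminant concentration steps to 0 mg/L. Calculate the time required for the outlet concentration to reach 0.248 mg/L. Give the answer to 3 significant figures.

Species balance: V dC/dt = Q(C_in − C) ⇒ τ = V/Q = 53.760 min.
C(t) = C_in + (C₀ − C_in) e^(−t/τ). Set C = 0.248 and solve for t:
e^(−t/τ) = (C − C_in)/(C₀ − C_in) = (0.248 − 0)/(1.55 − 0) = 0.16000
t = −τ ln(…) = 53.760 × 1.8326 = 98.520 min.

98.5 min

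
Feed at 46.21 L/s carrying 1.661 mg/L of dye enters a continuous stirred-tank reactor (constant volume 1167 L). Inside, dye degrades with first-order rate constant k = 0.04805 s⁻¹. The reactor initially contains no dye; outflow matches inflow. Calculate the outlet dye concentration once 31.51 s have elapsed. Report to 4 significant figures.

0.7030 mg/L

Accumulation = in − out − consumed: V dC/dt = Q C_in − Q C − k V C.
dC/dt = (Q/V) C_in − (Q/V + k) C; effective rate a = Q/V + k = 0.0395973 + 0.04805 = 0.0876473 s⁻¹.
C_ss = Q C_in/(Q + kV) = 0.750406 mg/L; C(t) = C_ss + (C₀ − C_ss) e^(−a t).
C(31.51) = 0.750406 + (-0.750406)·e^(−0.0876473·31.51) = 0.750406 + (-0.750406)·0.0631802 = 0.702995 mg/L.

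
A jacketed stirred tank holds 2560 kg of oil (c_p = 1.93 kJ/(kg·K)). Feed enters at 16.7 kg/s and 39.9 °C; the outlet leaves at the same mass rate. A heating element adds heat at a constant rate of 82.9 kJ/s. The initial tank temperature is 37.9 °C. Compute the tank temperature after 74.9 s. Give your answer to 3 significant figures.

M c_p dT/dt = ṁ c_p (T_in − T) + Q̇.
τ = M/ṁ = 153.29 s; T_ss = T_in + Q̇/(ṁ c_p) = 39.9 + 82.9/(16.7·1.93) = 42.472 °C.
Solution: T(t) = T_ss + (T₀ − T_ss) e^(−t/τ).
T(74.9) = 42.472 + (-4.5721)·e^(−74.9/153.29) = 42.472 + (-4.5721)·0.61348 = 39.667 °C.

39.7 °C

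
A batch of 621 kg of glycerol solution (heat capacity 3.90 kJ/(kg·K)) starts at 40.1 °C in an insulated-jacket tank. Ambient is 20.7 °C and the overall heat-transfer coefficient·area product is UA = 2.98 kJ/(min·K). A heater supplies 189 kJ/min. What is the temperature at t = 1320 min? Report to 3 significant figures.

Lumped-capacitance energy balance: M c_p dT/dt = UA(T_amb − T) + Q̇.
dT/dt = (T_ss − T)/τ with T_ss = T_amb + Q̇/UA = 20.7 + 189/2.98 = 84.123 °C, τ = M c_p/UA = 621·3.90/2.98 = 812.72 min.
Solution: T(t) = T_ss + (T₀ − T_ss) e^(−t/τ).
T(1320) = 84.123 + (-44.023)·0.19707 = 75.447 °C.

75.4 °C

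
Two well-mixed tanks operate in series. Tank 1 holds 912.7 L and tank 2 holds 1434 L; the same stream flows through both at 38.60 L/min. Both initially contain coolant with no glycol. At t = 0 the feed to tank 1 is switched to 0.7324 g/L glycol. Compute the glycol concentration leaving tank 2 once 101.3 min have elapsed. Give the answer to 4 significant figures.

0.6183 g/L

Species balance on tank i: dCᵢ/dt = (Cᵢ₋₁ − Cᵢ)/τᵢ with τᵢ = Vᵢ/Q.
τ₁ = 912.7/38.60 = 23.6451 min; τ₂ = 1434/38.60 = 37.1503 min.
Tank 1: C₁ = C_in(1 − e^(−t/τ₁)). Tank 2 (τ₁ ≠ τ₂): C₂ = C_in[1 − (τ₁ e^(−t/τ₁) − τ₂ e^(−t/τ₂))/(τ₁ − τ₂)].
At t = 101.3: e^(−t/τ₁) = 0.0137848, e^(−t/τ₂) = 0.0654307.
C₂ = 0.7324·[1 − (23.6451·0.0137848 − 37.1503·0.0654307)/(-13.5052)] = 0.7324·0.844147 = 0.618253 g/L.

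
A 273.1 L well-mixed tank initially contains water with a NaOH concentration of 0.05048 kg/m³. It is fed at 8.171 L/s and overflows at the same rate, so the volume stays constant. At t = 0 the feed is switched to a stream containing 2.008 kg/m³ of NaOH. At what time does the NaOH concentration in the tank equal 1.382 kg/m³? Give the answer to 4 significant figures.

Species balance: V dC/dt = Q(C_in − C) ⇒ τ = V/Q = 33.4231 s.
C(t) = C_in + (C₀ − C_in) e^(−t/τ). Set C = 1.382 and solve for t:
e^(−t/τ) = (C − C_in)/(C₀ − C_in) = (1.382 − 2.008)/(0.05048 − 2.008) = 0.319792
t = −τ ln(…) = 33.4231 × 1.14008 = 38.1051 s.

38.11 s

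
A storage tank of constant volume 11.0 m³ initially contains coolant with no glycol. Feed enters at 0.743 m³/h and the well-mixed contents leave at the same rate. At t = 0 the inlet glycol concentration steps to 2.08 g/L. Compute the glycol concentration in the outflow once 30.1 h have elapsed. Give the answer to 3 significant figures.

Unsteady species balance (constant V, well mixed): V dC/dt = Q(C_in − C).
So dC/dt = (C_in − C)/τ with τ = V/Q = 11.0/0.743 = 14.805 h.
Solution: C(t) = C_in + (C₀ − C_in) e^(−t/τ).
C(30.1) = 2.08 + (0 − 2.08)·e^(−30.1/14.805) = 2.08 + (-2.0800)·0.13093 = 1.8077 g/L.

1.81 g/L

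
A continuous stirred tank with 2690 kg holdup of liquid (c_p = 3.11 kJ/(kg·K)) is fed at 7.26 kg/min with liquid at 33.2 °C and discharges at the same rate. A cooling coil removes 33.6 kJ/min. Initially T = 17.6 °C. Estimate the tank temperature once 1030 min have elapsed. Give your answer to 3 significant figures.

M c_p dT/dt = ṁ c_p (T_in − T) − Q̇.
Rearrange: dT/dt = (T_ss − T)/τ with τ = M/ṁ = 370.52 min and T_ss = T_in − Q̇/(ṁ c_p) = 31.712 °C.
Integrating: T(t) = T_ss + (T₀ − T_ss) e^(−t/τ).
T(1030) = 31.712 + (-14.112)·e^(−1030/370.52) = 31.712 + (-14.112)·0.062048 = 30.836 °C.

30.8 °C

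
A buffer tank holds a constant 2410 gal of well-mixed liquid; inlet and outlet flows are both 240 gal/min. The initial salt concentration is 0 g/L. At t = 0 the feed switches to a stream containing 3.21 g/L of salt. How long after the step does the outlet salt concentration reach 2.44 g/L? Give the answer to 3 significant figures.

Species balance: V dC/dt = Q(C_in − C) ⇒ τ = V/Q = 10.042 min.
C(t) = C_in + (C₀ − C_in) e^(−t/τ). Set C = 2.44 and solve for t:
e^(−t/τ) = (C − C_in)/(C₀ − C_in) = (2.44 − 3.21)/(0 − 3.21) = 0.23988
t = −τ ln(…) = 10.042 × 1.4276 = 14.336 min.

14.3 min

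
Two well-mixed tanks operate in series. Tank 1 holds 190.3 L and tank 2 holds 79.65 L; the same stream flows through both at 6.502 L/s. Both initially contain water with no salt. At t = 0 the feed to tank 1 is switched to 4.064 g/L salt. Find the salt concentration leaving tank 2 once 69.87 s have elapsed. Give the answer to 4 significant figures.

3.432 g/L

Species balance on tank i: dCᵢ/dt = (Cᵢ₋₁ − Cᵢ)/τᵢ with τᵢ = Vᵢ/Q.
τ₁ = 190.3/6.502 = 29.2679 s; τ₂ = 79.65/6.502 = 12.2501 s.
Tank 1: C₁ = C_in(1 − e^(−t/τ₁)). Tank 2 (τ₁ ≠ τ₂): C₂ = C_in[1 − (τ₁ e^(−t/τ₁) − τ₂ e^(−t/τ₂))/(τ₁ − τ₂)].
At t = 69.87: e^(−t/τ₁) = 0.0918815, e^(−t/τ₂) = 0.00333382.
C₂ = 4.064·[1 − (29.2679·0.0918815 − 12.2501·0.00333382)/(17.0178)] = 4.064·0.844379 = 3.43155 g/L.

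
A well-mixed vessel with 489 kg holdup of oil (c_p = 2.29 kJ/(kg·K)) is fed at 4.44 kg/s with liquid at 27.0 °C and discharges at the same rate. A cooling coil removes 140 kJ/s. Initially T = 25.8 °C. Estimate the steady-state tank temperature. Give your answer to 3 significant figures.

M c_p dT/dt = ṁ c_p (T_in − T) − Q̇.
At steady state dT/dt = 0 ⇒ T_ss = T_in − Q̇/(ṁ c_p) = 27.0 − 140/(4.44·2.29) = 13.231 °C.

13.2 °C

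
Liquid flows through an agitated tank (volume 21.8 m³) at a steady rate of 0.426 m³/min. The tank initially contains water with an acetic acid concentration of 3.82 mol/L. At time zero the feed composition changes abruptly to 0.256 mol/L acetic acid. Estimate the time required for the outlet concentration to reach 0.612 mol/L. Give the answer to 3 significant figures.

118 min

Accumulation = in − out for the solute gives V dC/dt = Q(C_in − C), so τ = V/Q = 51.174 min.
C(t) = C_in + (C₀ − C_in) e^(−t/τ). Set C = 0.612 and solve for t:
e^(−t/τ) = (C − C_in)/(C₀ − C_in) = (0.612 − 0.256)/(3.82 − 0.256) = 0.099888
t = −τ ln(…) = 51.174 × 2.3037 = 117.89 min.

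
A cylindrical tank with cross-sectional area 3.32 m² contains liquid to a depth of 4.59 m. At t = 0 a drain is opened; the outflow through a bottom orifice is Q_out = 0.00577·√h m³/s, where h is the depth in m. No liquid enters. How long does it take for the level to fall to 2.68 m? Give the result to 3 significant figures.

A dh/dt = −Q_out = −0.00577 √h.
∫ h^(−1/2) dh = −(0.00577/A) ∫ dt, giving 2√h = 2√h₀ − (0.00577/A) t.
t = 2A(√h₀ − √h)/0.00577 = 2·3.32·(√4.59 − √2.68)/0.00577
  = 6.6400 × (2.1424 − 1.6371) / 0.00577 = 581.56 s.

582 s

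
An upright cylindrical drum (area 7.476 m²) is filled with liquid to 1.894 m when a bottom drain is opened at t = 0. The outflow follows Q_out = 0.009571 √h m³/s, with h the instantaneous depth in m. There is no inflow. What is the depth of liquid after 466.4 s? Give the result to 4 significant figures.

A dh/dt = −Q_out = −0.009571 √h.
Separate and integrate: 2(√h − √h₀) = −(0.009571/A) t.
√h = √1.894 − 0.009571·466.4/(2·7.476) = 1.37623 − 0.298550 = 1.07768.
h = 1.07768² = 1.16139 m.

1.161 m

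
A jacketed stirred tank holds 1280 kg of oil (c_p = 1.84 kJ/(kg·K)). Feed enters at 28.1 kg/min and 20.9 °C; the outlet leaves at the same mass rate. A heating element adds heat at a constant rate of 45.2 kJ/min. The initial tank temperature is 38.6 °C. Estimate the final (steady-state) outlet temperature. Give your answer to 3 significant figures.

M c_p dT/dt = ṁ c_p (T_in − T) + Q̇.
At steady state dT/dt = 0 ⇒ T_ss = T_in + Q̇/(ṁ c_p) = 20.9 + 45.2/(28.1·1.84) = 21.774 °C.

21.8 °C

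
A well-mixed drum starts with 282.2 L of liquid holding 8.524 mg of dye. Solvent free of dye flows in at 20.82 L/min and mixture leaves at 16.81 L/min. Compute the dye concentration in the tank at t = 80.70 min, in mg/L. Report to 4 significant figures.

Total volume: dV/dt = Q_in − Q_out = 4.01000 L/min, so V(t) = 282.2 + 4.01000 t and V(80.70) = 605.807 L.
Solute balance: dm/dt = 0 − Q_out C = −Q_out m/V(t).
Separate: dm/m = −Q_out dt/V(t) ⇒ ln(m/m₀) = −(Q_out/(Q_in−Q_out)) ln(V/V₀).
m = m₀ (V₀/V)^(Q_out/(Q_in−Q_out)) = 8.524 × (282.2/605.807)^(4.19202) = 0.346598 mg.
C = m/V = 0.346598/605.807 = 0.000572127 mg/L.

0.0005721 mg/L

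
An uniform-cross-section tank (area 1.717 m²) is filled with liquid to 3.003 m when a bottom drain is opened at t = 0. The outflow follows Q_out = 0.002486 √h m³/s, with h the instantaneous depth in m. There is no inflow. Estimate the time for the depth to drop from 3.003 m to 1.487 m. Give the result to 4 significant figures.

A dh/dt = −Q_out = −0.002486 √h.
∫ h^(−1/2) dh = −(0.002486/A) ∫ dt, giving 2√h = 2√h₀ − (0.002486/A) t.
t = 2A(√h₀ − √h)/0.002486 = 2·1.717·(√3.003 − √1.487)/0.002486
  = 3.43400 × (1.73292 − 1.21943) / 0.002486 = 709.303 s.

709.3 s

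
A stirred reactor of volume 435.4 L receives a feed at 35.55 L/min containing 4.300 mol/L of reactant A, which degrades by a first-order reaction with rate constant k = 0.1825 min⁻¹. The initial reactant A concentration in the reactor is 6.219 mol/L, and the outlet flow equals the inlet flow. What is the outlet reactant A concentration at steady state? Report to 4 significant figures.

Accumulation = in − out − consumed: V dC/dt = Q C_in − Q C − k V C.
At steady state: 0 = Q C_in − (Q + kV) C_ss, so C_ss = Q C_in/(Q + kV).
C_ss = 35.55·4.300/(35.55 + 0.1825·435.4) = 152.865/115.010 = 1.32914 mol/L.

1.329 mol/L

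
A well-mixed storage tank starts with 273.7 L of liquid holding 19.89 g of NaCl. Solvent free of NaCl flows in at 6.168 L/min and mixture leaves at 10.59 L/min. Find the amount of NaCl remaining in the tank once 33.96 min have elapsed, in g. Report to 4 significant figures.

2.959 g

Total volume: dV/dt = Q_in − Q_out = -4.42200 L/min, so V(t) = 273.7 − 4.42200 t and V(33.96) = 123.529 L.
Solute balance: dm/dt = 0 − Q_out C = −Q_out m/V(t).
dm/m = −Q_out dt/(V₀ − 4.42200 t); integrating gives ln(m/m₀) = −(Q_out/(Q_in−Q_out)) ln(V/V₀).
m = m₀ (V₀/V)^(Q_out/(Q_in−Q_out)) = 19.89 × (273.7/123.529)^(-2.39484) = 2.95938 g.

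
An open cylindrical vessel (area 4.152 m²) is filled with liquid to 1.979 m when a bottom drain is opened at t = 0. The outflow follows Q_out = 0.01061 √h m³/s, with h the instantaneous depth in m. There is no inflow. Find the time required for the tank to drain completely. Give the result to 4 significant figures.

Unsteady balance on liquid volume: A dh/dt = −0.01061 √h.
∫ h^(−1/2) dh = −(0.01061/A) ∫ dt, giving 2√h = 2√h₀ − (0.01061/A) t.
Tank is empty when √h = 0: t_empty = 2A√h₀/0.01061.
t_empty = 2·4.152·√1.979/0.01061 = 8.30400·1.40677/0.01061 = 1101.02 s.

1101 s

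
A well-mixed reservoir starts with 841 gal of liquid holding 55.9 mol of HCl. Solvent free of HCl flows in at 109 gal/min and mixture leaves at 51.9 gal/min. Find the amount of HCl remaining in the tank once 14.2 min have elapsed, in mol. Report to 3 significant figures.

Let m(t) be the amount of HCl. Volume: V(t) = V₀ + (Q_in − Q_out) t = 841 + 57.100 t; V(14.2) = 1651.8 gal.
Solute balance: dm/dt = 0 − Q_out C = −Q_out m/V(t).
dm/m = −Q_out dt/(V₀ + 57.100 t); integrating gives ln(m/m₀) = −(Q_out/(Q_in−Q_out)) ln(V/V₀).
m = m₀ (V₀/V)^(Q_out/(Q_in−Q_out)) = 55.9 × (841/1651.8)^(0.90893) = 30.265 mol.

30.3 mol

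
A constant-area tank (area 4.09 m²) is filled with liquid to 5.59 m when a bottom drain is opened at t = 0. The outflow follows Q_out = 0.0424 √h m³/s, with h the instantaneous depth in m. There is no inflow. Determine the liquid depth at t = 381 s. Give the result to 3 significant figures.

Mass balance (ρ constant): A dh/dt = −0.0424 √h.
∫ h^(−1/2) dh = −(0.0424/A) ∫ dt, giving 2√h = 2√h₀ − (0.0424/A) t.
√h = √5.59 − 0.0424·381/(2·4.09) = 2.3643 − 1.9749 = 0.38945.
h = 0.38945² = 0.15167 m.

0.152 m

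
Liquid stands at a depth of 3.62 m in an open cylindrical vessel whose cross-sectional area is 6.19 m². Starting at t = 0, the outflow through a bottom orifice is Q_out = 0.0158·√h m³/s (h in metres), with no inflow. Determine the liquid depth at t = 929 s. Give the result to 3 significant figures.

Mass balance (ρ constant): A dh/dt = −0.0158 √h.
This is separable: 2 d(√h)/dt = −0.0158/A, so √h = √h₀ − (0.0158/(2A)) t.
√h = √3.62 − 0.0158·929/(2·6.19) = 1.9026 − 1.1856 = 0.71699.
h = 0.71699² = 0.51408 m.

0.514 m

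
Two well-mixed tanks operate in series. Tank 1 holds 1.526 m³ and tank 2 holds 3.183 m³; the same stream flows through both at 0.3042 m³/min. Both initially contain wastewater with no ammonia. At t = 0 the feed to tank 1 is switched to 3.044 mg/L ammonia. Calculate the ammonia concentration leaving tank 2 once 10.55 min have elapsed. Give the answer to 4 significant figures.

Species balance on tank i: dCᵢ/dt = (Cᵢ₋₁ − Cᵢ)/τᵢ with τᵢ = Vᵢ/Q.
τ₁ = 1.526/0.3042 = 5.01644 min; τ₂ = 3.183/0.3042 = 10.4635 min.
Solving the cascade with C₁(0)=C₂(0)=0 gives C₂(t) = C_in[1 − (τ₁ e^(−t/τ₁) − τ₂ e^(−t/τ₂))/(τ₁ − τ₂)].
At t = 10.55: e^(−t/τ₁) = 0.122079, e^(−t/τ₂) = 0.364851.
C₂ = 3.044·[1 − (5.01644·0.122079 − 10.4635·0.364851)/(-5.44707)] = 3.044·0.411570 = 1.25282 mg/L.

1.253 mg/L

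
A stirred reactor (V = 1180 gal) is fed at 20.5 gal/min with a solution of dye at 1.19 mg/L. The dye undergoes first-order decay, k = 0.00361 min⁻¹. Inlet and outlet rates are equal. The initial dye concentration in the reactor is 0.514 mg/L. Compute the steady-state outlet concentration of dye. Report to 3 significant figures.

0.985 mg/L

Accumulation = in − out − consumed: V dC/dt = Q C_in − Q C − k V C.
At steady state: 0 = Q C_in − (Q + kV) C_ss, so C_ss = Q C_in/(Q + kV).
C_ss = 20.5·1.19/(20.5 + 0.00361·1180) = 24.395/24.760 = 0.98527 mg/L.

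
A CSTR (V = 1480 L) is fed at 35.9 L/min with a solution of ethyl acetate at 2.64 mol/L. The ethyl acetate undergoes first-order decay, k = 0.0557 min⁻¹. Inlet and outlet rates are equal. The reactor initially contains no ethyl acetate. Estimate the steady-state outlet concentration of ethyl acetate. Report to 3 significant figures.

Species balance: V dC/dt = Q C_in − Q C − k V C.
At steady state: 0 = Q C_in − (Q + kV) C_ss, so C_ss = Q C_in/(Q + kV).
C_ss = 35.9·2.64/(35.9 + 0.0557·1480) = 94.776/118.34 = 0.80091 mol/L.

0.801 mol/L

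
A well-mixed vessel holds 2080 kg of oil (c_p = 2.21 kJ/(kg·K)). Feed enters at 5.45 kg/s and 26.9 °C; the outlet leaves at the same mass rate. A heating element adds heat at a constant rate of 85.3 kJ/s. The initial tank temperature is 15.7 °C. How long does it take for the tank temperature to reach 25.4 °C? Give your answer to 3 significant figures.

M c_p dT/dt = ṁ c_p (T_in − T) + Q̇.
τ = M/ṁ = 381.65 s; T_ss = T_in + Q̇/(ṁ c_p) = 33.982 °C.
T(t) = T_ss + (T₀ − T_ss) e^(−t/τ). Set T = 25.4:
e^(−t/τ) = (25.4 − 33.982)/(15.7 − 33.982) = 0.46943
t = −381.65 · ln(0.46943) = 288.62 s.

289 s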